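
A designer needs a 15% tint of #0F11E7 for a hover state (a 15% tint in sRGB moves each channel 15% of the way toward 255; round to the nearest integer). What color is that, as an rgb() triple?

rgb(51, 53, 235)

#0F11E7 is rgb(15, 17, 231).
A 15% tint moves each channel 15% toward 255:
  R: 15 + 36 = 51 → 51
  G: 17 + 35.7 = 52.7 → 53
  B: 231 + 3.6 = 234.6 → 235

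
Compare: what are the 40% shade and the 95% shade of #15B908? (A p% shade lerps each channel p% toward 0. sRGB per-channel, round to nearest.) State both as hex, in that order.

#0D6F05, #010900

#15B908 is rgb(21, 185, 8).
40% shade:
  R: 21 + 0.4×(0−21) = 21 − 8.4 = 12.6 → 13
  G: 185 − 74 = 111 → 111
  B: 8 + 0.4×(0−8) = 8 − 3.2 = 4.8 → 5
  → #0D6F05
95% shade:
  R: 21 + 0.95×(0−21) = 21 − 19.95 = 1.05 → 1
  G: 185 − 175.75 = 9.25 → 9
  B: 8 + 0.95×(0−8) = 8 − 7.6 = 0.4 → 0
  → #010900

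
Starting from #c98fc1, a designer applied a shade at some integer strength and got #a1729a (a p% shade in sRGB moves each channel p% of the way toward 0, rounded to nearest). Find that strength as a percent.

20%

#c98fc1 is rgb(201, 143, 193); #a1729a is rgb(161, 114, 154).
On the R channel (widest range): 161 ≈ 201 + (p/100)(0 − 201), so p ≈ 100×(161 − 201)/(0 − 201) = -4000/-201 = 19.90.
p = 20 reproduces all three channels after rounding.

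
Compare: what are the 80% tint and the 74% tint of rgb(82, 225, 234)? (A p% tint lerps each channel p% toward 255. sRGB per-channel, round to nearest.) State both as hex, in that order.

80% tint:
  R: 82 + 0.8×(255−82) = 82 + 138.4 = 220.4 → 220
  G: 225 + 24 = 249 → 249
  B: 234 + 16.8 = 250.8 → 251
  → #DCF9FB
74% tint:
  R: 82 + 0.74×(255−82) = 82 + 128.02 = 210.02 → 210
  G: 225 + 0.74×(255−225) = 225 + 22.2 = 247.2 → 247
  B: 234 + 0.74×(255−234) = 234 + 15.54 = 249.54 → 250
  → #D2F7FA

#DCF9FB, #D2F7FA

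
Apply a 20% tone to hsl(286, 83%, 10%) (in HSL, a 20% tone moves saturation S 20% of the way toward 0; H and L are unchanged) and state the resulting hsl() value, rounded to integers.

hsl(286, 66%, 10%)

S moves 20% from 83 toward 0: 83 − 16.6 = 66.4 → 66.
H and L are unchanged.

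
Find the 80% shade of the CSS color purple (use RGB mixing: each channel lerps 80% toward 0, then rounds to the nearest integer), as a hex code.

#1A001A

CSS purple is rgb(128, 0, 128).
An 80% shade moves each channel 80% toward 0:
  R: 128 + 0.8×(0−128) = 128 − 102.4 = 25.6 → 26
  G: 0 + 0.8×(0−0) = 0 + 0 = 0 → 0
  B: 128 + 0.8×(0−128) = 128 − 102.4 = 25.6 → 26
rgb(26, 0, 26) = #1A001A.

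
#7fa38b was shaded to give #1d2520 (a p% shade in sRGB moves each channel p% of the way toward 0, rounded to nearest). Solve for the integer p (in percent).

#7fa38b is rgb(127, 163, 139); #1d2520 is rgb(29, 37, 32).
On the G channel (widest range): 37 ≈ 163 + (p/100)(0 − 163), so p ≈ 100×(37 − 163)/(0 − 163) = -12600/-163 = 77.30.
p = 77 reproduces all three channels after rounding.

77%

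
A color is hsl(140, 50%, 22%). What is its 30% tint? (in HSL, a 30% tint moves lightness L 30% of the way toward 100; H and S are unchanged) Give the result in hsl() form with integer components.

L moves 30% from 22 toward 100: 22 + 23.4 = 45.4 → 45.
H and S are unchanged.

hsl(140, 50%, 45%)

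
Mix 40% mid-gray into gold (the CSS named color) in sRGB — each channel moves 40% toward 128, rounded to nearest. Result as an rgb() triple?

rgb(204, 180, 51)

CSS gold is rgb(255, 215, 0).
Lerp each channel 40% toward 128:
  R: 255 + 0.4×(128−255) = 255 − 50.8 = 204.2 → 204
  G: 215 + 0.4×(128−215) = 215 − 34.8 = 180.2 → 180
  B: 0 + 0.4×(128−0) = 0 + 51.2 = 51.2 → 51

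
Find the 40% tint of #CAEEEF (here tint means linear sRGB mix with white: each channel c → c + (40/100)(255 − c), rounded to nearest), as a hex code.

#DFF5F5

#CAEEEF is rgb(202, 238, 239).
Per channel, c → c + 0.4(255 − c):
  R: 202 + 0.4×(255−202) = 202 + 21.2 = 223.2 → 223
  G: 238 + 6.8 = 244.8 → 245
  B: 239 + 6.4 = 245.4 → 245
rgb(223, 245, 245) = #DFF5F5.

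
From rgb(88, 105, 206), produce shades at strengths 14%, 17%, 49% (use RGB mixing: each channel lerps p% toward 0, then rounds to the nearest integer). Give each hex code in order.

#4C5AB1, #4957AB, #2D3669

14%: (88 − 12.32 = 75.68→76, 105 − 14.7 = 90.3→90, 206 − 28.84 = 177.16→177) → #4C5AB1
17%: (88 − 14.96 = 73.04→73, 105 − 17.85 = 87.15→87, 206 − 35.02 = 170.98→171) → #4957AB
49%: (88 − 43.12 = 44.88→45, 105 − 51.45 = 53.55→54, 206 − 100.94 = 105.06→105) → #2D3669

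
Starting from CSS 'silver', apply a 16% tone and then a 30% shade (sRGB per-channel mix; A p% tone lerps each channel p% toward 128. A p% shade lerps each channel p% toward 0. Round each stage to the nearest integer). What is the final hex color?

CSS silver is rgb(192, 192, 192).
Lerp each channel 16% toward 128:
  R: 192 + 0.16×(128−192) = 192 − 10.24 = 181.76 → 182
  G: 192 − 10.24 = 181.76 → 182
  B: 192 − 10.24 = 181.76 → 182
After the tone: rgb(182, 182, 182) = #B6B6B6.
A 30% shade moves each channel 30% toward 0:
  R: 182 − 54.6 = 127.4 → 127
  G: 182 + 0.3×(0−182) = 182 − 54.6 = 127.4 → 127
  B: 182 − 54.6 = 127.4 → 127
rgb(127, 127, 127) = #7F7F7F.

#7F7F7F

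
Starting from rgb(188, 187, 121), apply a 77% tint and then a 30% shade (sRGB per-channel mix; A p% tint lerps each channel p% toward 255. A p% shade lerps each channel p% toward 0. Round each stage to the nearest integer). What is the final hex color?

Lerp each channel 77% toward 255:
  R: 188 + 0.77×(255−188) = 188 + 51.59 = 239.59 → 240
  G: 187 + 52.36 = 239.36 → 239
  B: 121 + 0.77×(255−121) = 121 + 103.18 = 224.18 → 224
After the tint: rgb(240, 239, 224) = #F0EFE0.
Lerp each channel 30% toward 0:
  R: 240 + 0.3×(0−240) = 240 − 72 = 168 → 168
  G: 239 − 71.7 = 167.3 → 167
  B: 224 + 0.3×(0−224) = 224 − 67.2 = 156.8 → 157
rgb(168, 167, 157) = #A8A79D.

#A8A79D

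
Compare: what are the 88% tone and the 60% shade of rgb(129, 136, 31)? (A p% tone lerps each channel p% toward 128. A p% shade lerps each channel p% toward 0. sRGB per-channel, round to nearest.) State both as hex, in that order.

88% tone:
  R: 129 − 0.88 = 128.12 → 128
  G: 136 + 0.88×(128−136) = 136 − 7.04 = 128.96 → 129
  B: 31 + 0.88×(128−31) = 31 + 85.36 = 116.36 → 116
  → #808174
60% shade:
  R: 129 + 0.6×(0−129) = 129 − 77.4 = 51.6 → 52
  G: 136 − 81.6 = 54.4 → 54
  B: 31 + 0.6×(0−31) = 31 − 18.6 = 12.4 → 12
  → #34360C

#808174, #34360C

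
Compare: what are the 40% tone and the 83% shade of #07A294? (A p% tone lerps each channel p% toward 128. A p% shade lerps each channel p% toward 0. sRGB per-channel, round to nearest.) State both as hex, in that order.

#07A294 is rgb(7, 162, 148).
40% tone:
  R: 7 + 0.4×(128−7) = 7 + 48.4 = 55.4 → 55
  G: 162 + 0.4×(128−162) = 162 − 13.6 = 148.4 → 148
  B: 148 + 0.4×(128−148) = 148 − 8 = 140 → 140
  → #37948C
83% shade:
  R: 7 + 0.83×(0−7) = 7 − 5.81 = 1.19 → 1
  G: 162 − 134.46 = 27.54 → 28
  B: 148 + 0.83×(0−148) = 148 − 122.84 = 25.16 → 25
  → #011C19

#37948C, #011C19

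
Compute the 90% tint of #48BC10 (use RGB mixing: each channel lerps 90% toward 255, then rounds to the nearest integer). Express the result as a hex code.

#48BC10 is rgb(72, 188, 16).
Per channel, c → c + 0.9(255 − c):
  R: 72 + 164.7 = 236.7 → 237
  G: 188 + 60.3 = 248.3 → 248
  B: 16 + 215.1 = 231.1 → 231
rgb(237, 248, 231) = #EDF8E7.

#EDF8E7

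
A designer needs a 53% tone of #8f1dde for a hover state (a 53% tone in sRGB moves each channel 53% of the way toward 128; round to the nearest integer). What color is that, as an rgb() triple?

#8f1dde is rgb(143, 29, 222).
Per channel, c → c + 0.53(128 − c):
  R: 143 − 7.95 = 135.05 → 135
  G: 29 + 52.47 = 81.47 → 81
  B: 222 − 49.82 = 172.18 → 172

rgb(135, 81, 172)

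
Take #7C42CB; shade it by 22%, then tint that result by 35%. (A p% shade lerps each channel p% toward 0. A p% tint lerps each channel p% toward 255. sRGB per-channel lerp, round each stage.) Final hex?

#7C42CB is rgb(124, 66, 203).
A 22% shade moves each channel 22% toward 0:
  R: 124 + 0.22×(0−124) = 124 − 27.28 = 96.72 → 97
  G: 66 + 0.22×(0−66) = 66 − 14.52 = 51.48 → 51
  B: 203 + 0.22×(0−203) = 203 − 44.66 = 158.34 → 158
After the shade: rgb(97, 51, 158) = #61339E.
A 35% tint moves each channel 35% toward 255:
  R: 97 + 55.3 = 152.3 → 152
  G: 51 + 71.4 = 122.4 → 122
  B: 158 + 33.95 = 191.95 → 192
rgb(152, 122, 192) = #987AC0.

#987AC0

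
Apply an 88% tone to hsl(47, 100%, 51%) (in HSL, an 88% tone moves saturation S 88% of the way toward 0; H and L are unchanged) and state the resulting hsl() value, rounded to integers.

hsl(47, 12%, 51%)

S moves 88% from 100 toward 0: 100 − 88 = 12 → 12.
H and L are unchanged.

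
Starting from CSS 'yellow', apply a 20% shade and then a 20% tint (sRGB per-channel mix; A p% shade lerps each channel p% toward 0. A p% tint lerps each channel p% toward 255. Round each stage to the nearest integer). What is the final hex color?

CSS yellow is rgb(255, 255, 0).
Lerp each channel 20% toward 0:
  R: 255 − 51 = 204 → 204
  G: 255 + 0.2×(0−255) = 255 − 51 = 204 → 204
  B: 0 + 0 = 0 → 0
After the shade: rgb(204, 204, 0) = #cccc00.
Lerp each channel 20% toward 255:
  R: 204 + 10.2 = 214.2 → 214
  G: 204 + 10.2 = 214.2 → 214
  B: 0 + 0.2×(255−0) = 0 + 51 = 51 → 51
rgb(214, 214, 51) = #d6d633.

#d6d633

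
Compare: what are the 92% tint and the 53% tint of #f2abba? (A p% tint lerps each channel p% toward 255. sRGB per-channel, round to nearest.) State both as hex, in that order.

#f2abba is rgb(242, 171, 186).
92% tint:
  R: 242 + 0.92×(255−242) = 242 + 11.96 = 253.96 → 254
  G: 171 + 0.92×(255−171) = 171 + 77.28 = 248.28 → 248
  B: 186 + 0.92×(255−186) = 186 + 63.48 = 249.48 → 249
  → #fef8f9
53% tint:
  R: 242 + 0.53×(255−242) = 242 + 6.89 = 248.89 → 249
  G: 171 + 44.52 = 215.52 → 216
  B: 186 + 36.57 = 222.57 → 223
  → #f9d8df

#fef8f9, #f9d8df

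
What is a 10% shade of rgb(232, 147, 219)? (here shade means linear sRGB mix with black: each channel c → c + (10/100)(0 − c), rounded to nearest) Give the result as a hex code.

Lerp each channel 10% toward 0:
  R: 232 + 0.1×(0−232) = 232 − 23.2 = 208.8 → 209
  G: 147 + 0.1×(0−147) = 147 − 14.7 = 132.3 → 132
  B: 219 + 0.1×(0−219) = 219 − 21.9 = 197.1 → 197
rgb(209, 132, 197) = #d184c5.

#d184c5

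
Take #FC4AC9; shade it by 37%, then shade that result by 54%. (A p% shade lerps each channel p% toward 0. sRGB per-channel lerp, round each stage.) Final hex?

#FC4AC9 is rgb(252, 74, 201).
Lerp each channel 37% toward 0:
  R: 252 − 93.24 = 158.76 → 159
  G: 74 + 0.37×(0−74) = 74 − 27.38 = 46.62 → 47
  B: 201 + 0.37×(0−201) = 201 − 74.37 = 126.63 → 127
After the shade: rgb(159, 47, 127) = #9F2F7F.
Lerp each channel 54% toward 0:
  R: 159 + 0.54×(0−159) = 159 − 85.86 = 73.14 → 73
  G: 47 + 0.54×(0−47) = 47 − 25.38 = 21.62 → 22
  B: 127 − 68.58 = 58.42 → 58
rgb(73, 22, 58) = #49163A.

#49163A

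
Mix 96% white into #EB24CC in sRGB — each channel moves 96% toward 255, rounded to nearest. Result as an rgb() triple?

#EB24CC is rgb(235, 36, 204).
Lerp each channel 96% toward 255:
  R: 235 + 0.96×(255−235) = 235 + 19.2 = 254.2 → 254
  G: 36 + 210.24 = 246.24 → 246
  B: 204 + 0.96×(255−204) = 204 + 48.96 = 252.96 → 253

rgb(254, 246, 253)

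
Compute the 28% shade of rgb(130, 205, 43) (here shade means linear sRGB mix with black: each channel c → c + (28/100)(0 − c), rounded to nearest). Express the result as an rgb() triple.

Lerp each channel 28% toward 0:
  R: 130 + 0.28×(0−130) = 130 − 36.4 = 93.6 → 94
  G: 205 − 57.4 = 147.6 → 148
  B: 43 + 0.28×(0−43) = 43 − 12.04 = 30.96 → 31

rgb(94, 148, 31)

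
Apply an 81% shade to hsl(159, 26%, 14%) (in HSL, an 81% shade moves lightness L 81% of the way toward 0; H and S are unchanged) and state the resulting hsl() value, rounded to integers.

hsl(159, 26%, 3%)

L moves 81% from 14 toward 0: 14 − 11.34 = 2.66 → 3.
H and S are unchanged.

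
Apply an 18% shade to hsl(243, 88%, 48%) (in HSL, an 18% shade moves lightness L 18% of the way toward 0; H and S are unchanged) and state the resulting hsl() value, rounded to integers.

L moves 18% from 48 toward 0: 48 − 8.64 = 39.36 → 39.
H and S are unchanged.

hsl(243, 88%, 39%)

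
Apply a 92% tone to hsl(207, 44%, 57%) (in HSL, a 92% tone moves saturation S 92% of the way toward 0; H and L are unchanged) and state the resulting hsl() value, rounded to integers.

S moves 92% from 44 toward 0: 44 − 40.48 = 3.52 → 4.
H and L are unchanged.

hsl(207, 4%, 57%)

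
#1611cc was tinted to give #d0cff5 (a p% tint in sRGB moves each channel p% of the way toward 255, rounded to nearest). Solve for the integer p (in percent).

#1611cc is rgb(22, 17, 204); #d0cff5 is rgb(208, 207, 245).
On the G channel (widest range): 207 ≈ 17 + (p/100)(255 − 17), so p ≈ 100×(207 − 17)/(255 − 17) = 19000/238 = 79.83.
p = 80 reproduces all three channels after rounding.

80%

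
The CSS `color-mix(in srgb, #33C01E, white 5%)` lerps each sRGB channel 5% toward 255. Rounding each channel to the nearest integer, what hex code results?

#3DC329

#33C01E is rgb(51, 192, 30).
Per channel, c → c + 0.05(255 − c):
  R: 51 + 10.2 = 61.2 → 61
  G: 192 + 0.05×(255−192) = 192 + 3.15 = 195.15 → 195
  B: 30 + 0.05×(255−30) = 30 + 11.25 = 41.25 → 41
rgb(61, 195, 41) = #3DC329.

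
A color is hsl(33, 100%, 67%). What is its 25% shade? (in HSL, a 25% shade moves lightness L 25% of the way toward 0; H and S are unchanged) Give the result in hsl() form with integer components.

L moves 25% from 67 toward 0: 67 − 16.75 = 50.25 → 50.
H and S are unchanged.

hsl(33, 100%, 50%)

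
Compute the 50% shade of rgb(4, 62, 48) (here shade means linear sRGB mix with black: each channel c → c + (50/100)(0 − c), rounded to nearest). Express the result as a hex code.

Per channel, c → c + 0.5(0 − c):
  R: 4 − 2 = 2 → 2
  G: 62 + 0.5×(0−62) = 62 − 31 = 31 → 31
  B: 48 + 0.5×(0−48) = 48 − 24 = 24 → 24
rgb(2, 31, 24) = #021F18.

#021F18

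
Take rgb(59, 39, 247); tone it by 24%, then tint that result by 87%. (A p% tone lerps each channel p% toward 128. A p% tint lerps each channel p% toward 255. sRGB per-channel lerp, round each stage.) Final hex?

Per channel, c → c + 0.24(128 − c):
  R: 59 + 0.24×(128−59) = 59 + 16.56 = 75.56 → 76
  G: 39 + 0.24×(128−39) = 39 + 21.36 = 60.36 → 60
  B: 247 + 0.24×(128−247) = 247 − 28.56 = 218.44 → 218
After the tone: rgb(76, 60, 218) = #4C3CDA.
Lerp each channel 87% toward 255:
  R: 76 + 0.87×(255−76) = 76 + 155.73 = 231.73 → 232
  G: 60 + 0.87×(255−60) = 60 + 169.65 = 229.65 → 230
  B: 218 + 0.87×(255−218) = 218 + 32.19 = 250.19 → 250
rgb(232, 230, 250) = #E8E6FA.

#E8E6FA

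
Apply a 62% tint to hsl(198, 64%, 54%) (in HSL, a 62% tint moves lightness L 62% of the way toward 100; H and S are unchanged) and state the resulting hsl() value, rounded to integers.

L moves 62% from 54 toward 100: 54 + 28.52 = 82.52 → 83.
H and S are unchanged.

hsl(198, 64%, 83%)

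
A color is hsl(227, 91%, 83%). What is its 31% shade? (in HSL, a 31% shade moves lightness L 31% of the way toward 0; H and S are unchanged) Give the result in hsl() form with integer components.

hsl(227, 91%, 57%)

L moves 31% from 83 toward 0: 83 − 25.73 = 57.27 → 57.
H and S are unchanged.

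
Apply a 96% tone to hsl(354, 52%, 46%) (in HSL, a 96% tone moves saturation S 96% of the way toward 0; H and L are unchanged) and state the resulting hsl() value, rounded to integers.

hsl(354, 2%, 46%)

S moves 96% from 52 toward 0: 52 − 49.92 = 2.08 → 2.
H and L are unchanged.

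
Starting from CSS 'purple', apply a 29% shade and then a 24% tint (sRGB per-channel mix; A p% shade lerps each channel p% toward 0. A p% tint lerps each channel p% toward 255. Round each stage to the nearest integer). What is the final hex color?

#823d82

CSS purple is rgb(128, 0, 128).
Lerp each channel 29% toward 0:
  R: 128 − 37.12 = 90.88 → 91
  G: 0 + 0 = 0 → 0
  B: 128 + 0.29×(0−128) = 128 − 37.12 = 90.88 → 91
After the shade: rgb(91, 0, 91) = #5b005b.
A 24% tint moves each channel 24% toward 255:
  R: 91 + 39.36 = 130.36 → 130
  G: 0 + 0.24×(255−0) = 0 + 61.2 = 61.2 → 61
  B: 91 + 0.24×(255−91) = 91 + 39.36 = 130.36 → 130
rgb(130, 61, 130) = #823d82.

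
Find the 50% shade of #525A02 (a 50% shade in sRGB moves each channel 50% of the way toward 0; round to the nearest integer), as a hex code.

#525A02 is rgb(82, 90, 2).
Lerp each channel 50% toward 0:
  R: 82 + 0.5×(0−82) = 82 − 41 = 41 → 41
  G: 90 − 45 = 45 → 45
  B: 2 − 1 = 1 → 1
rgb(41, 45, 1) = #292D01.

#292D01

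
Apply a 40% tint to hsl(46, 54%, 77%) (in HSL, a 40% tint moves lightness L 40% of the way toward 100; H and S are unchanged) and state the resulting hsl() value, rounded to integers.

L moves 40% from 77 toward 100: 77 + 9.2 = 86.2 → 86.
H and S are unchanged.

hsl(46, 54%, 86%)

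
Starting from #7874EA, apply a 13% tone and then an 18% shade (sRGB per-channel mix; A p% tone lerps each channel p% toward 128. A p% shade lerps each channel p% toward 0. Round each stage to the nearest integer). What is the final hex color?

#7874EA is rgb(120, 116, 234).
A 13% tone moves each channel 13% toward 128:
  R: 120 + 1.04 = 121.04 → 121
  G: 116 + 0.13×(128−116) = 116 + 1.56 = 117.56 → 118
  B: 234 + 0.13×(128−234) = 234 − 13.78 = 220.22 → 220
After the tone: rgb(121, 118, 220) = #7976DC.
An 18% shade moves each channel 18% toward 0:
  R: 121 − 21.78 = 99.22 → 99
  G: 118 − 21.24 = 96.76 → 97
  B: 220 + 0.18×(0−220) = 220 − 39.6 = 180.4 → 180
rgb(99, 97, 180) = #6361B4.

#6361B4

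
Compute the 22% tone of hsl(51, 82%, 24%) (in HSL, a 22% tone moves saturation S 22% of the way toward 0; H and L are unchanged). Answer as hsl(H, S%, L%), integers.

hsl(51, 64%, 24%)

S moves 22% from 82 toward 0: 82 − 18.04 = 63.96 → 64.
H and L are unchanged.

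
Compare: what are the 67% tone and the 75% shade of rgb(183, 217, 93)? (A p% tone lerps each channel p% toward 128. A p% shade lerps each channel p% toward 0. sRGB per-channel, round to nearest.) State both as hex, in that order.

#929d74, #2e3617

67% tone:
  R: 183 + 0.67×(128−183) = 183 − 36.85 = 146.15 → 146
  G: 217 − 59.63 = 157.37 → 157
  B: 93 + 0.67×(128−93) = 93 + 23.45 = 116.45 → 116
  → #929d74
75% shade:
  R: 183 + 0.75×(0−183) = 183 − 137.25 = 45.75 → 46
  G: 217 + 0.75×(0−217) = 217 − 162.75 = 54.25 → 54
  B: 93 + 0.75×(0−93) = 93 − 69.75 = 23.25 → 23
  → #2e3617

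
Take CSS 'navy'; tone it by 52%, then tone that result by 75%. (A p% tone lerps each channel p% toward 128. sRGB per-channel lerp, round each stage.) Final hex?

#717180

CSS navy is rgb(0, 0, 128).
A 52% tone moves each channel 52% toward 128:
  R: 0 + 0.52×(128−0) = 0 + 66.56 = 66.56 → 67
  G: 0 + 0.52×(128−0) = 0 + 66.56 = 66.56 → 67
  B: 128 + 0 = 128 → 128
After the tone: rgb(67, 67, 128) = #434380.
Lerp each channel 75% toward 128:
  R: 67 + 0.75×(128−67) = 67 + 45.75 = 112.75 → 113
  G: 67 + 0.75×(128−67) = 67 + 45.75 = 112.75 → 113
  B: 128 + 0.75×(128−128) = 128 + 0 = 128 → 128
rgb(113, 113, 128) = #717180.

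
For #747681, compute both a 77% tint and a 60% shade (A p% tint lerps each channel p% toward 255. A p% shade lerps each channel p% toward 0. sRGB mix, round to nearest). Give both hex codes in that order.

#DFDFE2, #2E2F34

#747681 is rgb(116, 118, 129).
77% tint:
  R: 116 + 107.03 = 223.03 → 223
  G: 118 + 105.49 = 223.49 → 223
  B: 129 + 97.02 = 226.02 → 226
  → #DFDFE2
60% shade:
  R: 116 + 0.6×(0−116) = 116 − 69.6 = 46.4 → 46
  G: 118 + 0.6×(0−118) = 118 − 70.8 = 47.2 → 47
  B: 129 + 0.6×(0−129) = 129 − 77.4 = 51.6 → 52
  → #2E2F34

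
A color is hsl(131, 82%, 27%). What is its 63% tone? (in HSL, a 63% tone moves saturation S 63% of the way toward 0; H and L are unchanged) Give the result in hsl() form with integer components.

S moves 63% from 82 toward 0: 82 − 51.66 = 30.34 → 30.
H and L are unchanged.

hsl(131, 30%, 27%)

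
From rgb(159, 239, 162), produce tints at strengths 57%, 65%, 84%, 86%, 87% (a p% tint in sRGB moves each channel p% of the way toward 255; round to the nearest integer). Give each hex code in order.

#D6F8D7, #DDF9DE, #F0FCF0, #F2FDF2, #F3FDF3

57%: (159 + 54.72 = 213.72→214, 239 + 9.12 = 248.12→248, 162 + 53.01 = 215.01→215) → #D6F8D7
65%: (159 + 62.4 = 221.4→221, 239 + 10.4 = 249.4→249, 162 + 60.45 = 222.45→222) → #DDF9DE
84%: (159 + 80.64 = 239.64→240, 239 + 13.44 = 252.44→252, 162 + 78.12 = 240.12→240) → #F0FCF0
86%: (159 + 82.56 = 241.56→242, 239 + 13.76 = 252.76→253, 162 + 79.98 = 241.98→242) → #F2FDF2
87%: (159 + 83.52 = 242.52→243, 239 + 13.92 = 252.92→253, 162 + 80.91 = 242.91→243) → #F3FDF3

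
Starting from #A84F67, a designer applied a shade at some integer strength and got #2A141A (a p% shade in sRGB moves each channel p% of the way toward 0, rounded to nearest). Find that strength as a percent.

#A84F67 is rgb(168, 79, 103); #2A141A is rgb(42, 20, 26).
On the R channel (widest range): 42 ≈ 168 + (p/100)(0 − 168), so p ≈ 100×(42 − 168)/(0 − 168) = -12600/-168 = 75.00.
p = 75 reproduces all three channels after rounding.

75%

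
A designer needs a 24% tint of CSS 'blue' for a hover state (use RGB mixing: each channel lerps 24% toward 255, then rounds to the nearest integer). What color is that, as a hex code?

#3d3dff

CSS blue is rgb(0, 0, 255).
Lerp each channel 24% toward 255:
  R: 0 + 0.24×(255−0) = 0 + 61.2 = 61.2 → 61
  G: 0 + 61.2 = 61.2 → 61
  B: 255 + 0 = 255 → 255
rgb(61, 61, 255) = #3d3dff.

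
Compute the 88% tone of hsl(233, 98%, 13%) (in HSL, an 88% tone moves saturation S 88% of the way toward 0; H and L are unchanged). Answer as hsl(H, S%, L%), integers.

hsl(233, 12%, 13%)

S moves 88% from 98 toward 0: 98 − 86.24 = 11.76 → 12.
H and L are unchanged.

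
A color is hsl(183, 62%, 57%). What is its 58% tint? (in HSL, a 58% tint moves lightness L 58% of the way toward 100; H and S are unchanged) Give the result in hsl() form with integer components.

L moves 58% from 57 toward 100: 57 + 24.94 = 81.94 → 82.
H and S are unchanged.

hsl(183, 62%, 82%)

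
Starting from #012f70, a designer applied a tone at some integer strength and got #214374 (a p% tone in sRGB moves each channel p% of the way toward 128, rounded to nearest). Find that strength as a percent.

25%

#012f70 is rgb(1, 47, 112); #214374 is rgb(33, 67, 116).
On the R channel (widest range): 33 ≈ 1 + (p/100)(128 − 1), so p ≈ 100×(33 − 1)/(128 − 1) = 3200/127 = 25.20.
p = 25 reproduces all three channels after rounding.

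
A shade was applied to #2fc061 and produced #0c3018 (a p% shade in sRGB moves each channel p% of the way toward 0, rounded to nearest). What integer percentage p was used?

#2fc061 is rgb(47, 192, 97); #0c3018 is rgb(12, 48, 24).
On the G channel (widest range): 48 ≈ 192 + (p/100)(0 − 192), so p ≈ 100×(48 − 192)/(0 − 192) = -14400/-192 = 75.00.
p = 75 reproduces all three channels after rounding.

75%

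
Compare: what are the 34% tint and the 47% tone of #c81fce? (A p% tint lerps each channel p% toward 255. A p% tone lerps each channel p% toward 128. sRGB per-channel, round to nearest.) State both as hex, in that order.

#c81fce is rgb(200, 31, 206).
34% tint:
  R: 200 + 18.7 = 218.7 → 219
  G: 31 + 0.34×(255−31) = 31 + 76.16 = 107.16 → 107
  B: 206 + 0.34×(255−206) = 206 + 16.66 = 222.66 → 223
  → #db6bdf
47% tone:
  R: 200 + 0.47×(128−200) = 200 − 33.84 = 166.16 → 166
  G: 31 + 0.47×(128−31) = 31 + 45.59 = 76.59 → 77
  B: 206 − 36.66 = 169.34 → 169
  → #a64da9

#db6bdf, #a64da9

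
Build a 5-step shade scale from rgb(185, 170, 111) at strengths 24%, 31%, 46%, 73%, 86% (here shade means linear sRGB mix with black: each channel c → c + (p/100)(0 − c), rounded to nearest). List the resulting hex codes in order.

#8d8154, #80754d, #645c3c, #322e1e, #1a1810

24%: (185 − 44.4 = 140.6→141, 170 − 40.8 = 129.2→129, 111 − 26.64 = 84.36→84) → #8d8154
31%: (185 − 57.35 = 127.65→128, 170 − 52.7 = 117.3→117, 111 − 34.41 = 76.59→77) → #80754d
46%: (185 − 85.1 = 99.9→100, 170 − 78.2 = 91.8→92, 111 − 51.06 = 59.94→60) → #645c3c
73%: (185 − 135.05 = 49.95→50, 170 − 124.1 = 45.9→46, 111 − 81.03 = 29.97→30) → #322e1e
86%: (185 − 159.1 = 25.9→26, 170 − 146.2 = 23.8→24, 111 − 95.46 = 15.54→16) → #1a1810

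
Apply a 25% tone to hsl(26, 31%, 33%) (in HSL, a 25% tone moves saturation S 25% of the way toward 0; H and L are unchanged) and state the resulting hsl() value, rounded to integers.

hsl(26, 23%, 33%)

S moves 25% from 31 toward 0: 31 − 7.75 = 23.25 → 23.
H and L are unchanged.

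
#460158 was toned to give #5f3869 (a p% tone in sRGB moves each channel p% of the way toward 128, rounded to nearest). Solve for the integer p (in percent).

43%

#460158 is rgb(70, 1, 88); #5f3869 is rgb(95, 56, 105).
On the G channel (widest range): 56 ≈ 1 + (p/100)(128 − 1), so p ≈ 100×(56 − 1)/(128 − 1) = 5500/127 = 43.31.
p = 43 reproduces all three channels after rounding.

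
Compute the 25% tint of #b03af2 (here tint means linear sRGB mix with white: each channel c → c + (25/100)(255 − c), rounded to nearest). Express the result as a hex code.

#b03af2 is rgb(176, 58, 242).
Per channel, c → c + 0.25(255 − c):
  R: 176 + 0.25×(255−176) = 176 + 19.75 = 195.75 → 196
  G: 58 + 0.25×(255−58) = 58 + 49.25 = 107.25 → 107
  B: 242 + 3.25 = 245.25 → 245
rgb(196, 107, 245) = #c46bf5.

#c46bf5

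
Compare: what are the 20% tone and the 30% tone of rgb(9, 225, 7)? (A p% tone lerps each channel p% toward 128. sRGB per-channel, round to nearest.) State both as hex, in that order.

#21CE1F, #2DC42B

20% tone:
  R: 9 + 23.8 = 32.8 → 33
  G: 225 − 19.4 = 205.6 → 206
  B: 7 + 0.2×(128−7) = 7 + 24.2 = 31.2 → 31
  → #21CE1F
30% tone:
  R: 9 + 0.3×(128−9) = 9 + 35.7 = 44.7 → 45
  G: 225 + 0.3×(128−225) = 225 − 29.1 = 195.9 → 196
  B: 7 + 36.3 = 43.3 → 43
  → #2DC42B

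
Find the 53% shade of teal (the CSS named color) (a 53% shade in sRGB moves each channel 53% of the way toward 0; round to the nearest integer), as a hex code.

#003c3c

CSS teal is rgb(0, 128, 128).
Per channel, c → c + 0.53(0 − c):
  R: 0 + 0 = 0 → 0
  G: 128 − 67.84 = 60.16 → 60
  B: 128 − 67.84 = 60.16 → 60
rgb(0, 60, 60) = #003c3c.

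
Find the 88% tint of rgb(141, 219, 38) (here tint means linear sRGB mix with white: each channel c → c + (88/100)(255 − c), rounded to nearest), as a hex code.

Per channel, c → c + 0.88(255 − c):
  R: 141 + 100.32 = 241.32 → 241
  G: 219 + 31.68 = 250.68 → 251
  B: 38 + 190.96 = 228.96 → 229
rgb(241, 251, 229) = #f1fbe5.

#f1fbe5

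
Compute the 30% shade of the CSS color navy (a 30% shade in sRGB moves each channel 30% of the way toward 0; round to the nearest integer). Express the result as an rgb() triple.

CSS navy is rgb(0, 0, 128).
Lerp each channel 30% toward 0:
  R: 0 + 0 = 0 → 0
  G: 0 + 0.3×(0−0) = 0 + 0 = 0 → 0
  B: 128 + 0.3×(0−128) = 128 − 38.4 = 89.6 → 90

rgb(0, 0, 90)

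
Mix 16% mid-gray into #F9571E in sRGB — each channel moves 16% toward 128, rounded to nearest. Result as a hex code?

#E65E2E

#F9571E is rgb(249, 87, 30).
Lerp each channel 16% toward 128:
  R: 249 + 0.16×(128−249) = 249 − 19.36 = 229.64 → 230
  G: 87 + 6.56 = 93.56 → 94
  B: 30 + 0.16×(128−30) = 30 + 15.68 = 45.68 → 46
rgb(230, 94, 46) = #E65E2E.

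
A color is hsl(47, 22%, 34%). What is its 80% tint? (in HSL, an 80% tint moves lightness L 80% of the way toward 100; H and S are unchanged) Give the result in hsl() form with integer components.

L moves 80% from 34 toward 100: 34 + 52.8 = 86.8 → 87.
H and S are unchanged.

hsl(47, 22%, 87%)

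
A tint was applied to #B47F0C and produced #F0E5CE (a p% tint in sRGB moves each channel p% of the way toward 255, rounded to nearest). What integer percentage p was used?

#B47F0C is rgb(180, 127, 12); #F0E5CE is rgb(240, 229, 206).
On the B channel (widest range): 206 ≈ 12 + (p/100)(255 − 12), so p ≈ 100×(206 − 12)/(255 − 12) = 19400/243 = 79.84.
p = 80 reproduces all three channels after rounding.

80%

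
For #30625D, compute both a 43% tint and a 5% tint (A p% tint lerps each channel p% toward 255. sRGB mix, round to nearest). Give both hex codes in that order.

#30625D is rgb(48, 98, 93).
43% tint:
  R: 48 + 0.43×(255−48) = 48 + 89.01 = 137.01 → 137
  G: 98 + 67.51 = 165.51 → 166
  B: 93 + 69.66 = 162.66 → 163
  → #89A6A3
5% tint:
  R: 48 + 10.35 = 58.35 → 58
  G: 98 + 7.85 = 105.85 → 106
  B: 93 + 0.05×(255−93) = 93 + 8.1 = 101.1 → 101
  → #3A6A65

#89A6A3, #3A6A65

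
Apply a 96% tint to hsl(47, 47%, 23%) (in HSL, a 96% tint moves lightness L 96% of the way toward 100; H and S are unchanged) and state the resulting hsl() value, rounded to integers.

hsl(47, 47%, 97%)

L moves 96% from 23 toward 100: 23 + 73.92 = 96.92 → 97.
H and S are unchanged.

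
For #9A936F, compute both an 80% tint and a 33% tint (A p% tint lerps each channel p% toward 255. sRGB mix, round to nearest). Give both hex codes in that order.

#9A936F is rgb(154, 147, 111).
80% tint:
  R: 154 + 0.8×(255−154) = 154 + 80.8 = 234.8 → 235
  G: 147 + 0.8×(255−147) = 147 + 86.4 = 233.4 → 233
  B: 111 + 115.2 = 226.2 → 226
  → #EBE9E2
33% tint:
  R: 154 + 33.33 = 187.33 → 187
  G: 147 + 35.64 = 182.64 → 183
  B: 111 + 0.33×(255−111) = 111 + 47.52 = 158.52 → 159
  → #BBB79F

#EBE9E2, #BBB79F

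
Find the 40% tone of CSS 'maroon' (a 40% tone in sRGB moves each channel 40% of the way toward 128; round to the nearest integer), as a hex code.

#803333

CSS maroon is rgb(128, 0, 0).
Lerp each channel 40% toward 128:
  R: 128 + 0 = 128 → 128
  G: 0 + 51.2 = 51.2 → 51
  B: 0 + 0.4×(128−0) = 0 + 51.2 = 51.2 → 51
rgb(128, 51, 51) = #803333.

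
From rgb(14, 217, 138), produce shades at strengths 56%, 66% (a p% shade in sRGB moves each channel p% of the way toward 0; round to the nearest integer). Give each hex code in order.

#065f3d, #054a2f

56%: (14 − 7.84 = 6.16→6, 217 − 121.52 = 95.48→95, 138 − 77.28 = 60.72→61) → #065f3d
66%: (14 − 9.24 = 4.76→5, 217 − 143.22 = 73.78→74, 138 − 91.08 = 46.92→47) → #054a2f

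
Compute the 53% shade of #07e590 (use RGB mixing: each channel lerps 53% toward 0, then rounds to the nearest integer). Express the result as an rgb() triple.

rgb(3, 108, 68)

#07e590 is rgb(7, 229, 144).
Per channel, c → c + 0.53(0 − c):
  R: 7 + 0.53×(0−7) = 7 − 3.71 = 3.29 → 3
  G: 229 − 121.37 = 107.63 → 108
  B: 144 + 0.53×(0−144) = 144 − 76.32 = 67.68 → 68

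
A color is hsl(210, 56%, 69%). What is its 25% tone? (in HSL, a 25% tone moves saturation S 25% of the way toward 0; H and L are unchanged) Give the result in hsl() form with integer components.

S moves 25% from 56 toward 0: 56 − 14 = 42 → 42.
H and L are unchanged.

hsl(210, 42%, 69%)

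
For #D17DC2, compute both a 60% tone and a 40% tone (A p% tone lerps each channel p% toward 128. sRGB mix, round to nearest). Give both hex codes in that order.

#A07F9A, #B17EA8

#D17DC2 is rgb(209, 125, 194).
60% tone:
  R: 209 + 0.6×(128−209) = 209 − 48.6 = 160.4 → 160
  G: 125 + 0.6×(128−125) = 125 + 1.8 = 126.8 → 127
  B: 194 + 0.6×(128−194) = 194 − 39.6 = 154.4 → 154
  → #A07F9A
40% tone:
  R: 209 + 0.4×(128−209) = 209 − 32.4 = 176.6 → 177
  G: 125 + 0.4×(128−125) = 125 + 1.2 = 126.2 → 126
  B: 194 + 0.4×(128−194) = 194 − 26.4 = 167.6 → 168
  → #B17EA8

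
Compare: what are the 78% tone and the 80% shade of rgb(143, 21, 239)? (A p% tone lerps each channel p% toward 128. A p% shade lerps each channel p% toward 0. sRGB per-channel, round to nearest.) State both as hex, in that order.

78% tone:
  R: 143 + 0.78×(128−143) = 143 − 11.7 = 131.3 → 131
  G: 21 + 83.46 = 104.46 → 104
  B: 239 − 86.58 = 152.42 → 152
  → #836898
80% shade:
  R: 143 − 114.4 = 28.6 → 29
  G: 21 − 16.8 = 4.2 → 4
  B: 239 − 191.2 = 47.8 → 48
  → #1d0430

#836898, #1d0430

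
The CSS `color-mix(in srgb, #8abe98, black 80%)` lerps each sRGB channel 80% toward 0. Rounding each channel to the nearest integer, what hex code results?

#8abe98 is rgb(138, 190, 152).
Per channel, c → c + 0.8(0 − c):
  R: 138 + 0.8×(0−138) = 138 − 110.4 = 27.6 → 28
  G: 190 + 0.8×(0−190) = 190 − 152 = 38 → 38
  B: 152 − 121.6 = 30.4 → 30
rgb(28, 38, 30) = #1c261e.

#1c261e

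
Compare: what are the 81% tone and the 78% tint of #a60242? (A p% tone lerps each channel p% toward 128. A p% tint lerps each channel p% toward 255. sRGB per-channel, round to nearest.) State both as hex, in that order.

#876874, #ebc7d5

#a60242 is rgb(166, 2, 66).
81% tone:
  R: 166 + 0.81×(128−166) = 166 − 30.78 = 135.22 → 135
  G: 2 + 102.06 = 104.06 → 104
  B: 66 + 0.81×(128−66) = 66 + 50.22 = 116.22 → 116
  → #876874
78% tint:
  R: 166 + 0.78×(255−166) = 166 + 69.42 = 235.42 → 235
  G: 2 + 0.78×(255−2) = 2 + 197.34 = 199.34 → 199
  B: 66 + 147.42 = 213.42 → 213
  → #ebc7d5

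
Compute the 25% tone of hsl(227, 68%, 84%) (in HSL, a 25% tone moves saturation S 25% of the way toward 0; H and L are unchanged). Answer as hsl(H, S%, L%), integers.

S moves 25% from 68 toward 0: 68 − 17 = 51 → 51.
H and L are unchanged.

hsl(227, 51%, 84%)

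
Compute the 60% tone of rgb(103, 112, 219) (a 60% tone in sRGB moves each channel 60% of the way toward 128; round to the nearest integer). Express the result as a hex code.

Lerp each channel 60% toward 128:
  R: 103 + 0.6×(128−103) = 103 + 15 = 118 → 118
  G: 112 + 0.6×(128−112) = 112 + 9.6 = 121.6 → 122
  B: 219 + 0.6×(128−219) = 219 − 54.6 = 164.4 → 164
rgb(118, 122, 164) = #767AA4.

#767AA4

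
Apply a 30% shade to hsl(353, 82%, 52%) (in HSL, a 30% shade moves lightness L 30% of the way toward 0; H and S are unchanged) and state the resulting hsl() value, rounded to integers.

L moves 30% from 52 toward 0: 52 − 15.6 = 36.4 → 36.
H and S are unchanged.

hsl(353, 82%, 36%)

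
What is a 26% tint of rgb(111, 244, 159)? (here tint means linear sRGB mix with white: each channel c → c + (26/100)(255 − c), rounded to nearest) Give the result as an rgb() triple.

A 26% tint moves each channel 26% toward 255:
  R: 111 + 0.26×(255−111) = 111 + 37.44 = 148.44 → 148
  G: 244 + 0.26×(255−244) = 244 + 2.86 = 246.86 → 247
  B: 159 + 24.96 = 183.96 → 184

rgb(148, 247, 184)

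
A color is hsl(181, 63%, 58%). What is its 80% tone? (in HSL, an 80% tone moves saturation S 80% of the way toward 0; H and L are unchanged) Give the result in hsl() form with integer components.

S moves 80% from 63 toward 0: 63 − 50.4 = 12.6 → 13.
H and L are unchanged.

hsl(181, 13%, 58%)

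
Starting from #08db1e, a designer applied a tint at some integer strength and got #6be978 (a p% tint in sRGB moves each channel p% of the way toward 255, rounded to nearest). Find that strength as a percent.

40%

#08db1e is rgb(8, 219, 30); #6be978 is rgb(107, 233, 120).
On the R channel (widest range): 107 ≈ 8 + (p/100)(255 − 8), so p ≈ 100×(107 − 8)/(255 − 8) = 9900/247 = 40.08.
p = 40 reproduces all three channels after rounding.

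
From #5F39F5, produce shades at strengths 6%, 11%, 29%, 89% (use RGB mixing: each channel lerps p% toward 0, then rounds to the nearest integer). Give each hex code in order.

#5F39F5 is rgb(95, 57, 245).
6%: (95 − 5.7 = 89.3→89, 57 − 3.42 = 53.58→54, 245 − 14.7 = 230.3→230) → #5936E6
11%: (95 − 10.45 = 84.55→85, 57 − 6.27 = 50.73→51, 245 − 26.95 = 218.05→218) → #5533DA
29%: (95 − 27.55 = 67.45→67, 57 − 16.53 = 40.47→40, 245 − 71.05 = 173.95→174) → #4328AE
89%: (95 − 84.55 = 10.45→10, 57 − 50.73 = 6.27→6, 245 − 218.05 = 26.95→27) → #0A061B

#5936E6, #5533DA, #4328AE, #0A061B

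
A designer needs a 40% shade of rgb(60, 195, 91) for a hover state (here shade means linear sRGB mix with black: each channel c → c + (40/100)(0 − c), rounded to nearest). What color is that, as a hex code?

A 40% shade moves each channel 40% toward 0:
  R: 60 + 0.4×(0−60) = 60 − 24 = 36 → 36
  G: 195 + 0.4×(0−195) = 195 − 78 = 117 → 117
  B: 91 + 0.4×(0−91) = 91 − 36.4 = 54.6 → 55
rgb(36, 117, 55) = #247537.

#247537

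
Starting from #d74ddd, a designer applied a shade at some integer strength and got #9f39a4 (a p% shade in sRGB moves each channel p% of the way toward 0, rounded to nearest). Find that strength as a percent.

#d74ddd is rgb(215, 77, 221); #9f39a4 is rgb(159, 57, 164).
On the B channel (widest range): 164 ≈ 221 + (p/100)(0 − 221), so p ≈ 100×(164 − 221)/(0 − 221) = -5700/-221 = 25.79.
p = 26 reproduces all three channels after rounding.

26%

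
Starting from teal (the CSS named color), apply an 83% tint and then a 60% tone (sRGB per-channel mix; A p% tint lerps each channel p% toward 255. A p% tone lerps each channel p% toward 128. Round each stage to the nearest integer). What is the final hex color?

CSS teal is rgb(0, 128, 128).
Per channel, c → c + 0.83(255 − c):
  R: 0 + 0.83×(255−0) = 0 + 211.65 = 211.65 → 212
  G: 128 + 0.83×(255−128) = 128 + 105.41 = 233.41 → 233
  B: 128 + 105.41 = 233.41 → 233
After the tint: rgb(212, 233, 233) = #d4e9e9.
Per channel, c → c + 0.6(128 − c):
  R: 212 + 0.6×(128−212) = 212 − 50.4 = 161.6 → 162
  G: 233 + 0.6×(128−233) = 233 − 63 = 170 → 170
  B: 233 + 0.6×(128−233) = 233 − 63 = 170 → 170
rgb(162, 170, 170) = #a2aaaa.

#a2aaaa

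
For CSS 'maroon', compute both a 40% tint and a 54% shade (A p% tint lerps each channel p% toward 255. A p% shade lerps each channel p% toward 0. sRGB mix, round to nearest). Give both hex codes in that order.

CSS maroon is rgb(128, 0, 0).
40% tint:
  R: 128 + 0.4×(255−128) = 128 + 50.8 = 178.8 → 179
  G: 0 + 102 = 102 → 102
  B: 0 + 102 = 102 → 102
  → #b36666
54% shade:
  R: 128 + 0.54×(0−128) = 128 − 69.12 = 58.88 → 59
  G: 0 + 0.54×(0−0) = 0 + 0 = 0 → 0
  B: 0 + 0.54×(0−0) = 0 + 0 = 0 → 0
  → #3b0000

#b36666, #3b0000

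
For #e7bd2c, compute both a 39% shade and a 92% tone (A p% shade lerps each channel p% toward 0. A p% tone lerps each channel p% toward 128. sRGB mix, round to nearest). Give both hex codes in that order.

#8d731b, #888579

#e7bd2c is rgb(231, 189, 44).
39% shade:
  R: 231 + 0.39×(0−231) = 231 − 90.09 = 140.91 → 141
  G: 189 + 0.39×(0−189) = 189 − 73.71 = 115.29 → 115
  B: 44 + 0.39×(0−44) = 44 − 17.16 = 26.84 → 27
  → #8d731b
92% tone:
  R: 231 − 94.76 = 136.24 → 136
  G: 189 + 0.92×(128−189) = 189 − 56.12 = 132.88 → 133
  B: 44 + 0.92×(128−44) = 44 + 77.28 = 121.28 → 121
  → #888579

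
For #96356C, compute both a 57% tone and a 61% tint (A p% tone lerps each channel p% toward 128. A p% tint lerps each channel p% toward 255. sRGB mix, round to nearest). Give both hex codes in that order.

#896077, #D6B0C6

#96356C is rgb(150, 53, 108).
57% tone:
  R: 150 − 12.54 = 137.46 → 137
  G: 53 + 42.75 = 95.75 → 96
  B: 108 + 11.4 = 119.4 → 119
  → #896077
61% tint:
  R: 150 + 0.61×(255−150) = 150 + 64.05 = 214.05 → 214
  G: 53 + 0.61×(255−53) = 53 + 123.22 = 176.22 → 176
  B: 108 + 89.67 = 197.67 → 198
  → #D6B0C6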